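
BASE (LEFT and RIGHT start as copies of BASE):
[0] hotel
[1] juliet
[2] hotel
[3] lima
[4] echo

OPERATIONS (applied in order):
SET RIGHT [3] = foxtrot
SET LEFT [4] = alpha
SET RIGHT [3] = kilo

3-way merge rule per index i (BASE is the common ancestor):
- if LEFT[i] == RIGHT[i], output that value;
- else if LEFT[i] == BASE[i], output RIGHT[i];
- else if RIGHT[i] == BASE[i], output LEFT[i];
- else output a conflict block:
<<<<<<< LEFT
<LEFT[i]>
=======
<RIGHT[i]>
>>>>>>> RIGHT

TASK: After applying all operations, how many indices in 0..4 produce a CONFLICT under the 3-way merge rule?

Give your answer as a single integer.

Answer: 0

Derivation:
Final LEFT:  [hotel, juliet, hotel, lima, alpha]
Final RIGHT: [hotel, juliet, hotel, kilo, echo]
i=0: L=hotel R=hotel -> agree -> hotel
i=1: L=juliet R=juliet -> agree -> juliet
i=2: L=hotel R=hotel -> agree -> hotel
i=3: L=lima=BASE, R=kilo -> take RIGHT -> kilo
i=4: L=alpha, R=echo=BASE -> take LEFT -> alpha
Conflict count: 0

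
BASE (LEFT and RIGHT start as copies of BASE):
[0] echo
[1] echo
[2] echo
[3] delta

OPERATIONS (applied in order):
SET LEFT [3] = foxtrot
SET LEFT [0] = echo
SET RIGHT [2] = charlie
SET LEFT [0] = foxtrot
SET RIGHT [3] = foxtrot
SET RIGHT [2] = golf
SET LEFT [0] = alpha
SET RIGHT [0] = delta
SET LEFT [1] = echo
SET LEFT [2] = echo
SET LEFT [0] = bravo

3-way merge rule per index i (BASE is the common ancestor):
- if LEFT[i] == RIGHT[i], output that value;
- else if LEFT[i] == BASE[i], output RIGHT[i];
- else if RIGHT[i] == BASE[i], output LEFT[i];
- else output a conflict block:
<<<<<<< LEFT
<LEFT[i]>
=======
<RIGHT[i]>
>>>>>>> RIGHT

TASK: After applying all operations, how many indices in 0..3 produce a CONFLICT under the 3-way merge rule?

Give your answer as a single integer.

Final LEFT:  [bravo, echo, echo, foxtrot]
Final RIGHT: [delta, echo, golf, foxtrot]
i=0: BASE=echo L=bravo R=delta all differ -> CONFLICT
i=1: L=echo R=echo -> agree -> echo
i=2: L=echo=BASE, R=golf -> take RIGHT -> golf
i=3: L=foxtrot R=foxtrot -> agree -> foxtrot
Conflict count: 1

Answer: 1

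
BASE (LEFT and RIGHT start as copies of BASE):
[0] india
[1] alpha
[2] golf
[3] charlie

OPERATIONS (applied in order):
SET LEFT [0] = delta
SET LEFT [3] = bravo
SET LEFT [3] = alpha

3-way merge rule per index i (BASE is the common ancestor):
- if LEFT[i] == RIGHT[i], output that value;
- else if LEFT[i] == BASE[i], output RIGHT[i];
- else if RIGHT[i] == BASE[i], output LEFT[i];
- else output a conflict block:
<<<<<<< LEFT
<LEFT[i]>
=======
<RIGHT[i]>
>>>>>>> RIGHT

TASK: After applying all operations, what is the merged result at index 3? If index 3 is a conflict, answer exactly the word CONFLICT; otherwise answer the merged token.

Final LEFT:  [delta, alpha, golf, alpha]
Final RIGHT: [india, alpha, golf, charlie]
i=0: L=delta, R=india=BASE -> take LEFT -> delta
i=1: L=alpha R=alpha -> agree -> alpha
i=2: L=golf R=golf -> agree -> golf
i=3: L=alpha, R=charlie=BASE -> take LEFT -> alpha
Index 3 -> alpha

Answer: alpha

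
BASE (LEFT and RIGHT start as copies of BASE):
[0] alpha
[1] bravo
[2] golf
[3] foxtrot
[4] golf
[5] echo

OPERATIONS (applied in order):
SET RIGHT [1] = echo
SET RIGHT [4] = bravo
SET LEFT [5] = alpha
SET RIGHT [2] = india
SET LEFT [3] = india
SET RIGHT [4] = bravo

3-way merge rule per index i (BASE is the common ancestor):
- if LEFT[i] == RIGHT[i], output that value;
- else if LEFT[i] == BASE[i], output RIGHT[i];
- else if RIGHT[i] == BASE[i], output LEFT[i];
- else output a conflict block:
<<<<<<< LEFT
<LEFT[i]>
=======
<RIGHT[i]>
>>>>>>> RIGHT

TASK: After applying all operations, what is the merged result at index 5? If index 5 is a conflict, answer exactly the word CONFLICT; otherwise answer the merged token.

Answer: alpha

Derivation:
Final LEFT:  [alpha, bravo, golf, india, golf, alpha]
Final RIGHT: [alpha, echo, india, foxtrot, bravo, echo]
i=0: L=alpha R=alpha -> agree -> alpha
i=1: L=bravo=BASE, R=echo -> take RIGHT -> echo
i=2: L=golf=BASE, R=india -> take RIGHT -> india
i=3: L=india, R=foxtrot=BASE -> take LEFT -> india
i=4: L=golf=BASE, R=bravo -> take RIGHT -> bravo
i=5: L=alpha, R=echo=BASE -> take LEFT -> alpha
Index 5 -> alpha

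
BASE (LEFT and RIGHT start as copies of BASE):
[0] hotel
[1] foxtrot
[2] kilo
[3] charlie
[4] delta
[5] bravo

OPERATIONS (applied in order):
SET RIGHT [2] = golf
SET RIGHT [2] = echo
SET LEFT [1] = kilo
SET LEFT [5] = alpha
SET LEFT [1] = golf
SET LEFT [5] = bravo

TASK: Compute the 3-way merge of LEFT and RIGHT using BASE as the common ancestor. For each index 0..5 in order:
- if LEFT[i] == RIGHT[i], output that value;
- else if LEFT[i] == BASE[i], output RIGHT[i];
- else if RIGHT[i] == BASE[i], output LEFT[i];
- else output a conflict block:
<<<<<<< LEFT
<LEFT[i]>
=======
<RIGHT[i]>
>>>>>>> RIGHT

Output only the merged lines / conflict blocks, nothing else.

Answer: hotel
golf
echo
charlie
delta
bravo

Derivation:
Final LEFT:  [hotel, golf, kilo, charlie, delta, bravo]
Final RIGHT: [hotel, foxtrot, echo, charlie, delta, bravo]
i=0: L=hotel R=hotel -> agree -> hotel
i=1: L=golf, R=foxtrot=BASE -> take LEFT -> golf
i=2: L=kilo=BASE, R=echo -> take RIGHT -> echo
i=3: L=charlie R=charlie -> agree -> charlie
i=4: L=delta R=delta -> agree -> delta
i=5: L=bravo R=bravo -> agree -> bravo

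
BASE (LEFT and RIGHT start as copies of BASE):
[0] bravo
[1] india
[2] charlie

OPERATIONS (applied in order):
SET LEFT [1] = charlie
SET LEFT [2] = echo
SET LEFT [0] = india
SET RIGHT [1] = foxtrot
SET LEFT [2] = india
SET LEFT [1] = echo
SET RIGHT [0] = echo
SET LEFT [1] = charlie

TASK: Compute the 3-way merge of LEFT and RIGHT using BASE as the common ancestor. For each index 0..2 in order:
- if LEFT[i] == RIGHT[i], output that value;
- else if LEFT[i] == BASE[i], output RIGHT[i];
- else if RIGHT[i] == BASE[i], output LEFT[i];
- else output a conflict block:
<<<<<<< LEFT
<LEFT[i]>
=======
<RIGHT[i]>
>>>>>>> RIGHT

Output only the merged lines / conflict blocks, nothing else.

Answer: <<<<<<< LEFT
india
=======
echo
>>>>>>> RIGHT
<<<<<<< LEFT
charlie
=======
foxtrot
>>>>>>> RIGHT
india

Derivation:
Final LEFT:  [india, charlie, india]
Final RIGHT: [echo, foxtrot, charlie]
i=0: BASE=bravo L=india R=echo all differ -> CONFLICT
i=1: BASE=india L=charlie R=foxtrot all differ -> CONFLICT
i=2: L=india, R=charlie=BASE -> take LEFT -> india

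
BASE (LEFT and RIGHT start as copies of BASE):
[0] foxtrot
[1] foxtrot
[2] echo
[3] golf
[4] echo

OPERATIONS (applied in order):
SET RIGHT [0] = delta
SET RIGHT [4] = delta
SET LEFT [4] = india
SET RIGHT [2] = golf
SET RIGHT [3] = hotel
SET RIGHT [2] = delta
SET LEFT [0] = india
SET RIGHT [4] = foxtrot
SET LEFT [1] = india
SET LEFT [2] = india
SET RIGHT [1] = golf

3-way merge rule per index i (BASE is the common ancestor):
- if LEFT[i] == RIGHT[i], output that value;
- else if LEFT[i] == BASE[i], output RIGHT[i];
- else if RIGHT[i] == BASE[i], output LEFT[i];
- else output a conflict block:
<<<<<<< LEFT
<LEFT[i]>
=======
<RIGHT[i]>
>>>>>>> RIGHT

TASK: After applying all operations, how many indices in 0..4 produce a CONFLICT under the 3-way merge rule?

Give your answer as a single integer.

Answer: 4

Derivation:
Final LEFT:  [india, india, india, golf, india]
Final RIGHT: [delta, golf, delta, hotel, foxtrot]
i=0: BASE=foxtrot L=india R=delta all differ -> CONFLICT
i=1: BASE=foxtrot L=india R=golf all differ -> CONFLICT
i=2: BASE=echo L=india R=delta all differ -> CONFLICT
i=3: L=golf=BASE, R=hotel -> take RIGHT -> hotel
i=4: BASE=echo L=india R=foxtrot all differ -> CONFLICT
Conflict count: 4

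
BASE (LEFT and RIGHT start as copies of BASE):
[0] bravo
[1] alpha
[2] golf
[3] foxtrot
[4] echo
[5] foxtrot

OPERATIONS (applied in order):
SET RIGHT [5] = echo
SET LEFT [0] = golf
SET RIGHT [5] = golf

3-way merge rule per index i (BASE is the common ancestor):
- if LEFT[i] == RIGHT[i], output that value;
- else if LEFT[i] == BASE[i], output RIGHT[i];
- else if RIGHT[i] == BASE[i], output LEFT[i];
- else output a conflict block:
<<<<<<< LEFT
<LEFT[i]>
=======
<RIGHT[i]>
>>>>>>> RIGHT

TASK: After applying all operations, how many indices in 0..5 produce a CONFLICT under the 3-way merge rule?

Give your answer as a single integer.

Answer: 0

Derivation:
Final LEFT:  [golf, alpha, golf, foxtrot, echo, foxtrot]
Final RIGHT: [bravo, alpha, golf, foxtrot, echo, golf]
i=0: L=golf, R=bravo=BASE -> take LEFT -> golf
i=1: L=alpha R=alpha -> agree -> alpha
i=2: L=golf R=golf -> agree -> golf
i=3: L=foxtrot R=foxtrot -> agree -> foxtrot
i=4: L=echo R=echo -> agree -> echo
i=5: L=foxtrot=BASE, R=golf -> take RIGHT -> golf
Conflict count: 0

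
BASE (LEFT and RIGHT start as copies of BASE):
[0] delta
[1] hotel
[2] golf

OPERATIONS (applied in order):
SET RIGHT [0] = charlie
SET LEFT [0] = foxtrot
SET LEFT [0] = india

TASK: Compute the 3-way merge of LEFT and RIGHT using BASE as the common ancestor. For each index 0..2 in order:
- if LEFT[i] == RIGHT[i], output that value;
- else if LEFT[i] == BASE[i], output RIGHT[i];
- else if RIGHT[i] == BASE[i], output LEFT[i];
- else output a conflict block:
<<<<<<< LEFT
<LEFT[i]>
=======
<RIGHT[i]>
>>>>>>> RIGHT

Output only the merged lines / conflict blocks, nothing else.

Answer: <<<<<<< LEFT
india
=======
charlie
>>>>>>> RIGHT
hotel
golf

Derivation:
Final LEFT:  [india, hotel, golf]
Final RIGHT: [charlie, hotel, golf]
i=0: BASE=delta L=india R=charlie all differ -> CONFLICT
i=1: L=hotel R=hotel -> agree -> hotel
i=2: L=golf R=golf -> agree -> golf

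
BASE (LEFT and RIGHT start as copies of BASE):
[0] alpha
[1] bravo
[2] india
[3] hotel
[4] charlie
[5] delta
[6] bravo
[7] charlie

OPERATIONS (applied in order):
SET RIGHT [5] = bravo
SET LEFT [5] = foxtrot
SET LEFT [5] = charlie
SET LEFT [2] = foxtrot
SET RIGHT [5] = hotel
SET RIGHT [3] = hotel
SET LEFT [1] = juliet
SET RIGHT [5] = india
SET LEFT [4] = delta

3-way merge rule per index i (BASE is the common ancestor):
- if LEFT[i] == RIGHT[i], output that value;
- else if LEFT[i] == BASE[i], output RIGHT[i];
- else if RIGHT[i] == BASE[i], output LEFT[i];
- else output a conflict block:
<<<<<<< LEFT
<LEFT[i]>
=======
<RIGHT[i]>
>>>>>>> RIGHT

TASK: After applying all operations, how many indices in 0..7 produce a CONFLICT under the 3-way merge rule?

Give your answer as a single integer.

Final LEFT:  [alpha, juliet, foxtrot, hotel, delta, charlie, bravo, charlie]
Final RIGHT: [alpha, bravo, india, hotel, charlie, india, bravo, charlie]
i=0: L=alpha R=alpha -> agree -> alpha
i=1: L=juliet, R=bravo=BASE -> take LEFT -> juliet
i=2: L=foxtrot, R=india=BASE -> take LEFT -> foxtrot
i=3: L=hotel R=hotel -> agree -> hotel
i=4: L=delta, R=charlie=BASE -> take LEFT -> delta
i=5: BASE=delta L=charlie R=india all differ -> CONFLICT
i=6: L=bravo R=bravo -> agree -> bravo
i=7: L=charlie R=charlie -> agree -> charlie
Conflict count: 1

Answer: 1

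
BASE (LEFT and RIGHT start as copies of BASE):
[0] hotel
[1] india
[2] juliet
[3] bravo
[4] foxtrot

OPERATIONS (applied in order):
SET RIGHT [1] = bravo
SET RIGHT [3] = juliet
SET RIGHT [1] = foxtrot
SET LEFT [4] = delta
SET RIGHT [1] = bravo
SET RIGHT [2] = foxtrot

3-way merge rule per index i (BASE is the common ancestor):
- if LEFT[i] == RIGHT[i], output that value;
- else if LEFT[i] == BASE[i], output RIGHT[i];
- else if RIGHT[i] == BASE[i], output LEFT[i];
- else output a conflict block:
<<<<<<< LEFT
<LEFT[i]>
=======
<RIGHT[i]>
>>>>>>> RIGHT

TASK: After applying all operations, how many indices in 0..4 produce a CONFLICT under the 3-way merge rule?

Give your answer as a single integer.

Final LEFT:  [hotel, india, juliet, bravo, delta]
Final RIGHT: [hotel, bravo, foxtrot, juliet, foxtrot]
i=0: L=hotel R=hotel -> agree -> hotel
i=1: L=india=BASE, R=bravo -> take RIGHT -> bravo
i=2: L=juliet=BASE, R=foxtrot -> take RIGHT -> foxtrot
i=3: L=bravo=BASE, R=juliet -> take RIGHT -> juliet
i=4: L=delta, R=foxtrot=BASE -> take LEFT -> delta
Conflict count: 0

Answer: 0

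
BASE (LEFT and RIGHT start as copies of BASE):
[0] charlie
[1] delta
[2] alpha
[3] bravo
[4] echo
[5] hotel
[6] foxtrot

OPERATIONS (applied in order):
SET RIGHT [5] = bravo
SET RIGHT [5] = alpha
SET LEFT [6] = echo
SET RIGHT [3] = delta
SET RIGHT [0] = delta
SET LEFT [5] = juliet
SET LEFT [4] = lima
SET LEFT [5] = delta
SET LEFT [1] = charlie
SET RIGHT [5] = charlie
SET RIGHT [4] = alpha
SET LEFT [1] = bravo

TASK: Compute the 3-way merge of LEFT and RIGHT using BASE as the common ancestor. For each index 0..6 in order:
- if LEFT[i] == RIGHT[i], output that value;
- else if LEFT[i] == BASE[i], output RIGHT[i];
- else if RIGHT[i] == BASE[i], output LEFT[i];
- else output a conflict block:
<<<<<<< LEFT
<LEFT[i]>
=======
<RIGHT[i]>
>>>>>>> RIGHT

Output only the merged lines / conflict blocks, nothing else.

Answer: delta
bravo
alpha
delta
<<<<<<< LEFT
lima
=======
alpha
>>>>>>> RIGHT
<<<<<<< LEFT
delta
=======
charlie
>>>>>>> RIGHT
echo

Derivation:
Final LEFT:  [charlie, bravo, alpha, bravo, lima, delta, echo]
Final RIGHT: [delta, delta, alpha, delta, alpha, charlie, foxtrot]
i=0: L=charlie=BASE, R=delta -> take RIGHT -> delta
i=1: L=bravo, R=delta=BASE -> take LEFT -> bravo
i=2: L=alpha R=alpha -> agree -> alpha
i=3: L=bravo=BASE, R=delta -> take RIGHT -> delta
i=4: BASE=echo L=lima R=alpha all differ -> CONFLICT
i=5: BASE=hotel L=delta R=charlie all differ -> CONFLICT
i=6: L=echo, R=foxtrot=BASE -> take LEFT -> echo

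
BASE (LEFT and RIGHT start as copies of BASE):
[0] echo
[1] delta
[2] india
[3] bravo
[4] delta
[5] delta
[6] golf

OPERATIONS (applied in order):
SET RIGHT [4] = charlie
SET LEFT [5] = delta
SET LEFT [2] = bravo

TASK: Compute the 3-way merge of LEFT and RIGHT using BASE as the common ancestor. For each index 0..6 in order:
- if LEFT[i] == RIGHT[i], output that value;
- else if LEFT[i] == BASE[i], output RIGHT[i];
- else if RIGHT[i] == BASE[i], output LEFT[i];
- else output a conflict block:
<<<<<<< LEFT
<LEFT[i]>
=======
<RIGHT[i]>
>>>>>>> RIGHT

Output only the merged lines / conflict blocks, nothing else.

Final LEFT:  [echo, delta, bravo, bravo, delta, delta, golf]
Final RIGHT: [echo, delta, india, bravo, charlie, delta, golf]
i=0: L=echo R=echo -> agree -> echo
i=1: L=delta R=delta -> agree -> delta
i=2: L=bravo, R=india=BASE -> take LEFT -> bravo
i=3: L=bravo R=bravo -> agree -> bravo
i=4: L=delta=BASE, R=charlie -> take RIGHT -> charlie
i=5: L=delta R=delta -> agree -> delta
i=6: L=golf R=golf -> agree -> golf

Answer: echo
delta
bravo
bravo
charlie
delta
golf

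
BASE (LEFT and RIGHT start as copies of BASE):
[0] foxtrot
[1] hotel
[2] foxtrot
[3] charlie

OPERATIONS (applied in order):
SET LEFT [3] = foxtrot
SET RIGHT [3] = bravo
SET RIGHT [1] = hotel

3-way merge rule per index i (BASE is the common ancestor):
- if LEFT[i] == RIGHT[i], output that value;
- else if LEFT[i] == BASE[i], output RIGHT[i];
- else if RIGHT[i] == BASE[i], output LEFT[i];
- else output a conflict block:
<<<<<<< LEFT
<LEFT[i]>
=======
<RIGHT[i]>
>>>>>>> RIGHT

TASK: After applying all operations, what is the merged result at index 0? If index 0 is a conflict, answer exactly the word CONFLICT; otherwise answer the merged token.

Answer: foxtrot

Derivation:
Final LEFT:  [foxtrot, hotel, foxtrot, foxtrot]
Final RIGHT: [foxtrot, hotel, foxtrot, bravo]
i=0: L=foxtrot R=foxtrot -> agree -> foxtrot
i=1: L=hotel R=hotel -> agree -> hotel
i=2: L=foxtrot R=foxtrot -> agree -> foxtrot
i=3: BASE=charlie L=foxtrot R=bravo all differ -> CONFLICT
Index 0 -> foxtrot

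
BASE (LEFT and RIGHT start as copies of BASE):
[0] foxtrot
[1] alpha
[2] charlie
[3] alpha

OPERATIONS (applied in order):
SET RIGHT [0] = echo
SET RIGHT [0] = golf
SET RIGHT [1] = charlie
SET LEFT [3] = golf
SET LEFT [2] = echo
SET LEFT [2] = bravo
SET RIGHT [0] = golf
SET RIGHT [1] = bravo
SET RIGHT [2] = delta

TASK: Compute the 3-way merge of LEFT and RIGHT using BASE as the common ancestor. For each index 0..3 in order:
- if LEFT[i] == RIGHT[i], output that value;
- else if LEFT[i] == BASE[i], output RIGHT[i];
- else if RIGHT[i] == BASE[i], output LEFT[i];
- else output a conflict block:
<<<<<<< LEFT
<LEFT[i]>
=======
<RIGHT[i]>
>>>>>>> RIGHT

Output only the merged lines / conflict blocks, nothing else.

Final LEFT:  [foxtrot, alpha, bravo, golf]
Final RIGHT: [golf, bravo, delta, alpha]
i=0: L=foxtrot=BASE, R=golf -> take RIGHT -> golf
i=1: L=alpha=BASE, R=bravo -> take RIGHT -> bravo
i=2: BASE=charlie L=bravo R=delta all differ -> CONFLICT
i=3: L=golf, R=alpha=BASE -> take LEFT -> golf

Answer: golf
bravo
<<<<<<< LEFT
bravo
=======
delta
>>>>>>> RIGHT
golf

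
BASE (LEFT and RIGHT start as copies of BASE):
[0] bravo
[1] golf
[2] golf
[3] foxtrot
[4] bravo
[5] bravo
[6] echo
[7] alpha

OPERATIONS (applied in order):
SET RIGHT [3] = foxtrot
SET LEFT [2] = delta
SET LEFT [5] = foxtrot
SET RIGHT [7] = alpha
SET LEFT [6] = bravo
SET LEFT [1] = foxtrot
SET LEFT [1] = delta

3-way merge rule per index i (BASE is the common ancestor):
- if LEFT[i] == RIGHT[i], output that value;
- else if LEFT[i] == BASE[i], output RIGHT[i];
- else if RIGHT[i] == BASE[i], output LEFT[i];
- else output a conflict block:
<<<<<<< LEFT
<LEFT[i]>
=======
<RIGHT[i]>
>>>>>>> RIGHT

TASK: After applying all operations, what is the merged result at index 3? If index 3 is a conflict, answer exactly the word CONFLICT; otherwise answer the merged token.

Final LEFT:  [bravo, delta, delta, foxtrot, bravo, foxtrot, bravo, alpha]
Final RIGHT: [bravo, golf, golf, foxtrot, bravo, bravo, echo, alpha]
i=0: L=bravo R=bravo -> agree -> bravo
i=1: L=delta, R=golf=BASE -> take LEFT -> delta
i=2: L=delta, R=golf=BASE -> take LEFT -> delta
i=3: L=foxtrot R=foxtrot -> agree -> foxtrot
i=4: L=bravo R=bravo -> agree -> bravo
i=5: L=foxtrot, R=bravo=BASE -> take LEFT -> foxtrot
i=6: L=bravo, R=echo=BASE -> take LEFT -> bravo
i=7: L=alpha R=alpha -> agree -> alpha
Index 3 -> foxtrot

Answer: foxtrot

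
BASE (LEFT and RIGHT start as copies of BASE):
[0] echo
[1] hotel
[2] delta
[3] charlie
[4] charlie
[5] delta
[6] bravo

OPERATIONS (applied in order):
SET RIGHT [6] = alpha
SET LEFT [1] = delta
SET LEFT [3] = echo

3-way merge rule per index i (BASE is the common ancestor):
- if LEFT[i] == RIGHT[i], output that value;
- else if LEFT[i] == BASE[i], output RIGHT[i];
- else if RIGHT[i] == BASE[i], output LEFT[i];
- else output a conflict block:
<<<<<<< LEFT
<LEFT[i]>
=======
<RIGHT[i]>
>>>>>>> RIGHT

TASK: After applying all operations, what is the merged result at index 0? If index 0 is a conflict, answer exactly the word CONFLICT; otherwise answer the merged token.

Final LEFT:  [echo, delta, delta, echo, charlie, delta, bravo]
Final RIGHT: [echo, hotel, delta, charlie, charlie, delta, alpha]
i=0: L=echo R=echo -> agree -> echo
i=1: L=delta, R=hotel=BASE -> take LEFT -> delta
i=2: L=delta R=delta -> agree -> delta
i=3: L=echo, R=charlie=BASE -> take LEFT -> echo
i=4: L=charlie R=charlie -> agree -> charlie
i=5: L=delta R=delta -> agree -> delta
i=6: L=bravo=BASE, R=alpha -> take RIGHT -> alpha
Index 0 -> echo

Answer: echo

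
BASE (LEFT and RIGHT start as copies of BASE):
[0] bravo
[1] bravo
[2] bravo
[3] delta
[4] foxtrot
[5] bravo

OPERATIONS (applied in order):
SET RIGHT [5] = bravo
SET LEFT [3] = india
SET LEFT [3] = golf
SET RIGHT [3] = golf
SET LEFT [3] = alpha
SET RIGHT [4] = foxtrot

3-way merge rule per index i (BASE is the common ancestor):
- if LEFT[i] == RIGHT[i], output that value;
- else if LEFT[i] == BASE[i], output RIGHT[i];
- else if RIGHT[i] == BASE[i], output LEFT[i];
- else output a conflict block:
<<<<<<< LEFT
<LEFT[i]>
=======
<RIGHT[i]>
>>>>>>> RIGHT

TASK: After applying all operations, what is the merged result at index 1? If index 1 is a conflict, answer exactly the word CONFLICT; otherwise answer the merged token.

Final LEFT:  [bravo, bravo, bravo, alpha, foxtrot, bravo]
Final RIGHT: [bravo, bravo, bravo, golf, foxtrot, bravo]
i=0: L=bravo R=bravo -> agree -> bravo
i=1: L=bravo R=bravo -> agree -> bravo
i=2: L=bravo R=bravo -> agree -> bravo
i=3: BASE=delta L=alpha R=golf all differ -> CONFLICT
i=4: L=foxtrot R=foxtrot -> agree -> foxtrot
i=5: L=bravo R=bravo -> agree -> bravo
Index 1 -> bravo

Answer: bravo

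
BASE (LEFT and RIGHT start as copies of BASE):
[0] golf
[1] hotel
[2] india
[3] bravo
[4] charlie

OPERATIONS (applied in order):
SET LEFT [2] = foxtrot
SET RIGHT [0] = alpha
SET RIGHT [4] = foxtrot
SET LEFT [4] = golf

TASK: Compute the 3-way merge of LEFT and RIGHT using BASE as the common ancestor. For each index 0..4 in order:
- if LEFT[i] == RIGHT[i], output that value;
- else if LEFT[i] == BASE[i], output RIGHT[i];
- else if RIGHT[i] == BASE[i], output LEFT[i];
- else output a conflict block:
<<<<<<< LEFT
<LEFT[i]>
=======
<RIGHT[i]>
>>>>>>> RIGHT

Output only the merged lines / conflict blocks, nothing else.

Answer: alpha
hotel
foxtrot
bravo
<<<<<<< LEFT
golf
=======
foxtrot
>>>>>>> RIGHT

Derivation:
Final LEFT:  [golf, hotel, foxtrot, bravo, golf]
Final RIGHT: [alpha, hotel, india, bravo, foxtrot]
i=0: L=golf=BASE, R=alpha -> take RIGHT -> alpha
i=1: L=hotel R=hotel -> agree -> hotel
i=2: L=foxtrot, R=india=BASE -> take LEFT -> foxtrot
i=3: L=bravo R=bravo -> agree -> bravo
i=4: BASE=charlie L=golf R=foxtrot all differ -> CONFLICT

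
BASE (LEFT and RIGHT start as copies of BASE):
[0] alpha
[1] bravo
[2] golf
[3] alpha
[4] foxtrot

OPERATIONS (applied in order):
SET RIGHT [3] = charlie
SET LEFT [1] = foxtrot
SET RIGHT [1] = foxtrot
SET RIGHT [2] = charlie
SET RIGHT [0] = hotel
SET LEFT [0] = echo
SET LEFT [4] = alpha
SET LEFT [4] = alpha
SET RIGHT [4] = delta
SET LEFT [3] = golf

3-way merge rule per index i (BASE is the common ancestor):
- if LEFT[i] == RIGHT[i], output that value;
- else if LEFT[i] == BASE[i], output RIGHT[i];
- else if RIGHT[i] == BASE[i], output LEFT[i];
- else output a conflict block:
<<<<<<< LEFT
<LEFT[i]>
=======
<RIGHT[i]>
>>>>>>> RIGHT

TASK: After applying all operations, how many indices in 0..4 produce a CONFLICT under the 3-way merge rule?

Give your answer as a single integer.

Final LEFT:  [echo, foxtrot, golf, golf, alpha]
Final RIGHT: [hotel, foxtrot, charlie, charlie, delta]
i=0: BASE=alpha L=echo R=hotel all differ -> CONFLICT
i=1: L=foxtrot R=foxtrot -> agree -> foxtrot
i=2: L=golf=BASE, R=charlie -> take RIGHT -> charlie
i=3: BASE=alpha L=golf R=charlie all differ -> CONFLICT
i=4: BASE=foxtrot L=alpha R=delta all differ -> CONFLICT
Conflict count: 3

Answer: 3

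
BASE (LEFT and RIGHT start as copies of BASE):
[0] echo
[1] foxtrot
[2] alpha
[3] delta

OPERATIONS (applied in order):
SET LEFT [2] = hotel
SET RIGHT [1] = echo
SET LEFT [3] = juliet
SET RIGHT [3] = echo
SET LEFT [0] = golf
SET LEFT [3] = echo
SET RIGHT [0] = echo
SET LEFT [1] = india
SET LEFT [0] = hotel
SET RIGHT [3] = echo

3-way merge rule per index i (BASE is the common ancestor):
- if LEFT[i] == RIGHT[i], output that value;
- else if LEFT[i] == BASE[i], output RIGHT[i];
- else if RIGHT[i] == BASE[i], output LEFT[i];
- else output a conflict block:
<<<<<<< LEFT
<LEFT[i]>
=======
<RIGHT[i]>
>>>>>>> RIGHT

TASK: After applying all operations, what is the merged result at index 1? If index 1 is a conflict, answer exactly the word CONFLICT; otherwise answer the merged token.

Answer: CONFLICT

Derivation:
Final LEFT:  [hotel, india, hotel, echo]
Final RIGHT: [echo, echo, alpha, echo]
i=0: L=hotel, R=echo=BASE -> take LEFT -> hotel
i=1: BASE=foxtrot L=india R=echo all differ -> CONFLICT
i=2: L=hotel, R=alpha=BASE -> take LEFT -> hotel
i=3: L=echo R=echo -> agree -> echo
Index 1 -> CONFLICT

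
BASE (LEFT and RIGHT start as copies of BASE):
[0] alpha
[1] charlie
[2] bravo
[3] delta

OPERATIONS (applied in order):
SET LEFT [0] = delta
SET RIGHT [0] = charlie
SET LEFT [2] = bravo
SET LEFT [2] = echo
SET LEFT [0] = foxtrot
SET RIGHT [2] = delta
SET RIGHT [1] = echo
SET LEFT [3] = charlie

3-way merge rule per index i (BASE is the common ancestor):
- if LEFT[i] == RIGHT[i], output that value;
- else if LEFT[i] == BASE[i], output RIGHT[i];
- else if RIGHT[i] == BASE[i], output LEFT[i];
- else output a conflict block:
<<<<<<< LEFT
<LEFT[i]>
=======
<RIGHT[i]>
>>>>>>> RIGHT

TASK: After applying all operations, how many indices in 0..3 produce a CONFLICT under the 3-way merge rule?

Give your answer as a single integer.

Answer: 2

Derivation:
Final LEFT:  [foxtrot, charlie, echo, charlie]
Final RIGHT: [charlie, echo, delta, delta]
i=0: BASE=alpha L=foxtrot R=charlie all differ -> CONFLICT
i=1: L=charlie=BASE, R=echo -> take RIGHT -> echo
i=2: BASE=bravo L=echo R=delta all differ -> CONFLICT
i=3: L=charlie, R=delta=BASE -> take LEFT -> charlie
Conflict count: 2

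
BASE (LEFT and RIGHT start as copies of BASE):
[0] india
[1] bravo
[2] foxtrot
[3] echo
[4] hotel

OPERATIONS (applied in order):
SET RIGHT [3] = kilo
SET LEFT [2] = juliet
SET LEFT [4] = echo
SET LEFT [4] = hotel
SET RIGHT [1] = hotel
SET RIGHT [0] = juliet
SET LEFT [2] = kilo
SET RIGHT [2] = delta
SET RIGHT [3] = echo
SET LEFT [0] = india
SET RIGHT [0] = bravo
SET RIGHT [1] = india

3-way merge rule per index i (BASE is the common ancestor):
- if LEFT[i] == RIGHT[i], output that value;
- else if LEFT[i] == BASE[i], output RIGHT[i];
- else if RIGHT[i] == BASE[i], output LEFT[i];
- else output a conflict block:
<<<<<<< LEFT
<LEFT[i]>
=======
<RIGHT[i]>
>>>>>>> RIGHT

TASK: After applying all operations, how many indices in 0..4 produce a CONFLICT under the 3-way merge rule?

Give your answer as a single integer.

Answer: 1

Derivation:
Final LEFT:  [india, bravo, kilo, echo, hotel]
Final RIGHT: [bravo, india, delta, echo, hotel]
i=0: L=india=BASE, R=bravo -> take RIGHT -> bravo
i=1: L=bravo=BASE, R=india -> take RIGHT -> india
i=2: BASE=foxtrot L=kilo R=delta all differ -> CONFLICT
i=3: L=echo R=echo -> agree -> echo
i=4: L=hotel R=hotel -> agree -> hotel
Conflict count: 1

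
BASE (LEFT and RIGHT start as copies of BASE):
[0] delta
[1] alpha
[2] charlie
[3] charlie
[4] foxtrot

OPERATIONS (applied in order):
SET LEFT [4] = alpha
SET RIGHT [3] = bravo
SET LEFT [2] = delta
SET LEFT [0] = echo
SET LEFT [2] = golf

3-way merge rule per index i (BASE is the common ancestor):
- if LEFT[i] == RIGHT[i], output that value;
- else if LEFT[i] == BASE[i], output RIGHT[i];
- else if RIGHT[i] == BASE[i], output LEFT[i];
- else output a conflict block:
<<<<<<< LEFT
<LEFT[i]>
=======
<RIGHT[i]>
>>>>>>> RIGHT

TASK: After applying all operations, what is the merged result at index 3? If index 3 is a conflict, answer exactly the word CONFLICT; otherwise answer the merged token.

Answer: bravo

Derivation:
Final LEFT:  [echo, alpha, golf, charlie, alpha]
Final RIGHT: [delta, alpha, charlie, bravo, foxtrot]
i=0: L=echo, R=delta=BASE -> take LEFT -> echo
i=1: L=alpha R=alpha -> agree -> alpha
i=2: L=golf, R=charlie=BASE -> take LEFT -> golf
i=3: L=charlie=BASE, R=bravo -> take RIGHT -> bravo
i=4: L=alpha, R=foxtrot=BASE -> take LEFT -> alpha
Index 3 -> bravo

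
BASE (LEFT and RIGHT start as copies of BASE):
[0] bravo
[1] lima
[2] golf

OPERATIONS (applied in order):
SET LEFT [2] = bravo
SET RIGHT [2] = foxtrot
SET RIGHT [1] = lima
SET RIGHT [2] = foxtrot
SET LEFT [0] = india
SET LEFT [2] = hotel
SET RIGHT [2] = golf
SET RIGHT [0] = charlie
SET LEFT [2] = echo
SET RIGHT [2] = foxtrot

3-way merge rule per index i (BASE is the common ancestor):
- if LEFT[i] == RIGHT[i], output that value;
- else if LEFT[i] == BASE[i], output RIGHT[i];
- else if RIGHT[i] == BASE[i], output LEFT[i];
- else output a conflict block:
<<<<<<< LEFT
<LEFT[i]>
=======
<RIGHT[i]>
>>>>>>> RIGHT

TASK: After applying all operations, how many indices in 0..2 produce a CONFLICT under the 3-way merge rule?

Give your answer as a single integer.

Answer: 2

Derivation:
Final LEFT:  [india, lima, echo]
Final RIGHT: [charlie, lima, foxtrot]
i=0: BASE=bravo L=india R=charlie all differ -> CONFLICT
i=1: L=lima R=lima -> agree -> lima
i=2: BASE=golf L=echo R=foxtrot all differ -> CONFLICT
Conflict count: 2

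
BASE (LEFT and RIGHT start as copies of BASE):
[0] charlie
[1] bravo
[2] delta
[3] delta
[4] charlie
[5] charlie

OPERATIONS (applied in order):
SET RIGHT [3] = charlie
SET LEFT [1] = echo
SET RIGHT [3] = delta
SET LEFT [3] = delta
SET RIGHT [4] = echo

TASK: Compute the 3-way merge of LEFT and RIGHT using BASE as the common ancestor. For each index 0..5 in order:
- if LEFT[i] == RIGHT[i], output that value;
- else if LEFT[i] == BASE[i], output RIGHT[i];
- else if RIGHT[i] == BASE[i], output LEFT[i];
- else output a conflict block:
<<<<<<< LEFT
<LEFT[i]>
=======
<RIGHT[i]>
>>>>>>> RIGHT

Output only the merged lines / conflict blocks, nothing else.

Answer: charlie
echo
delta
delta
echo
charlie

Derivation:
Final LEFT:  [charlie, echo, delta, delta, charlie, charlie]
Final RIGHT: [charlie, bravo, delta, delta, echo, charlie]
i=0: L=charlie R=charlie -> agree -> charlie
i=1: L=echo, R=bravo=BASE -> take LEFT -> echo
i=2: L=delta R=delta -> agree -> delta
i=3: L=delta R=delta -> agree -> delta
i=4: L=charlie=BASE, R=echo -> take RIGHT -> echo
i=5: L=charlie R=charlie -> agree -> charlie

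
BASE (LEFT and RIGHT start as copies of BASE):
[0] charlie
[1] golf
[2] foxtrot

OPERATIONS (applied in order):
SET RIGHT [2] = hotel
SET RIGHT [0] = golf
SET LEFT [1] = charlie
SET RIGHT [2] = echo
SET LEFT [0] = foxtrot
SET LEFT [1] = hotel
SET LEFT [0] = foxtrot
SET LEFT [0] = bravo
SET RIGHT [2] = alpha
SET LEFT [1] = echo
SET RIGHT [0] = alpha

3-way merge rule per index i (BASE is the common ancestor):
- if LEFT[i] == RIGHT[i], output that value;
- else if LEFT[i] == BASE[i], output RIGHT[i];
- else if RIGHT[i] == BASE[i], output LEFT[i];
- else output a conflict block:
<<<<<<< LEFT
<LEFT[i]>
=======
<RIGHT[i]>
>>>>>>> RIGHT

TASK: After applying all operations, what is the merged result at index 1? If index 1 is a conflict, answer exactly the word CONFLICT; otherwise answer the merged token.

Answer: echo

Derivation:
Final LEFT:  [bravo, echo, foxtrot]
Final RIGHT: [alpha, golf, alpha]
i=0: BASE=charlie L=bravo R=alpha all differ -> CONFLICT
i=1: L=echo, R=golf=BASE -> take LEFT -> echo
i=2: L=foxtrot=BASE, R=alpha -> take RIGHT -> alpha
Index 1 -> echo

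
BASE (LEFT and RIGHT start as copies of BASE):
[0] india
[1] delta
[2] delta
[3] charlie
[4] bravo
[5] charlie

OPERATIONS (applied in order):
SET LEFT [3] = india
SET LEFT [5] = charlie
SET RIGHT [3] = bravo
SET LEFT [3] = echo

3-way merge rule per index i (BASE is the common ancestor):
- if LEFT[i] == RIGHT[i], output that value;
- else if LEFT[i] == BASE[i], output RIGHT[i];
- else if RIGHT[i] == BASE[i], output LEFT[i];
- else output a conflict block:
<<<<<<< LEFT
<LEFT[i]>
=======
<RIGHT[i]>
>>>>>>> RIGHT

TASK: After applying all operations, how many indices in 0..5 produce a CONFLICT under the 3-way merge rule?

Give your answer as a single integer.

Final LEFT:  [india, delta, delta, echo, bravo, charlie]
Final RIGHT: [india, delta, delta, bravo, bravo, charlie]
i=0: L=india R=india -> agree -> india
i=1: L=delta R=delta -> agree -> delta
i=2: L=delta R=delta -> agree -> delta
i=3: BASE=charlie L=echo R=bravo all differ -> CONFLICT
i=4: L=bravo R=bravo -> agree -> bravo
i=5: L=charlie R=charlie -> agree -> charlie
Conflict count: 1

Answer: 1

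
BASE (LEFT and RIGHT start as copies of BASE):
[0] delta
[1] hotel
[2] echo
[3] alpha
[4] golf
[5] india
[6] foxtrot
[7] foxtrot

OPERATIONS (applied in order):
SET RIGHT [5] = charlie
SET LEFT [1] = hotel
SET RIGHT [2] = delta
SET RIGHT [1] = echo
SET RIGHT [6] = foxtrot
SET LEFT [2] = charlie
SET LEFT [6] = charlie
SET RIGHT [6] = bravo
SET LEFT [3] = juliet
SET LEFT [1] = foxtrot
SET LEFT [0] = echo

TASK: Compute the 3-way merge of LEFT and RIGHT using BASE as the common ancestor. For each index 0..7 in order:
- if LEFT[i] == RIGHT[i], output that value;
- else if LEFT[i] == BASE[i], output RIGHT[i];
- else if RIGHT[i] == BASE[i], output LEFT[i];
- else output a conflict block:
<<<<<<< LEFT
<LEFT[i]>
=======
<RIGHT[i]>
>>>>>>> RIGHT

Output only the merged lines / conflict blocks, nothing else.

Answer: echo
<<<<<<< LEFT
foxtrot
=======
echo
>>>>>>> RIGHT
<<<<<<< LEFT
charlie
=======
delta
>>>>>>> RIGHT
juliet
golf
charlie
<<<<<<< LEFT
charlie
=======
bravo
>>>>>>> RIGHT
foxtrot

Derivation:
Final LEFT:  [echo, foxtrot, charlie, juliet, golf, india, charlie, foxtrot]
Final RIGHT: [delta, echo, delta, alpha, golf, charlie, bravo, foxtrot]
i=0: L=echo, R=delta=BASE -> take LEFT -> echo
i=1: BASE=hotel L=foxtrot R=echo all differ -> CONFLICT
i=2: BASE=echo L=charlie R=delta all differ -> CONFLICT
i=3: L=juliet, R=alpha=BASE -> take LEFT -> juliet
i=4: L=golf R=golf -> agree -> golf
i=5: L=india=BASE, R=charlie -> take RIGHT -> charlie
i=6: BASE=foxtrot L=charlie R=bravo all differ -> CONFLICT
i=7: L=foxtrot R=foxtrot -> agree -> foxtrot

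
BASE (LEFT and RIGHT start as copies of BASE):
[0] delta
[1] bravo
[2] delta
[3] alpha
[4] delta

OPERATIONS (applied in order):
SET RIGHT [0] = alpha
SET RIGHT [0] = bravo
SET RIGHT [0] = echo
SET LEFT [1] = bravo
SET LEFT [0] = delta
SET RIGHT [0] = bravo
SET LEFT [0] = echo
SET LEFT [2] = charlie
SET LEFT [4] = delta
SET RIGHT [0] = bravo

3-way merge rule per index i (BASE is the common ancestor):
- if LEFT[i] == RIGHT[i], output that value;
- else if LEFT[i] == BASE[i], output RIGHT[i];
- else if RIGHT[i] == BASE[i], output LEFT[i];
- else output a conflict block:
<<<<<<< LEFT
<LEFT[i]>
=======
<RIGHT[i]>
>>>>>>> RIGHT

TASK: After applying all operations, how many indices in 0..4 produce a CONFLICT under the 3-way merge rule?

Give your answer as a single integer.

Answer: 1

Derivation:
Final LEFT:  [echo, bravo, charlie, alpha, delta]
Final RIGHT: [bravo, bravo, delta, alpha, delta]
i=0: BASE=delta L=echo R=bravo all differ -> CONFLICT
i=1: L=bravo R=bravo -> agree -> bravo
i=2: L=charlie, R=delta=BASE -> take LEFT -> charlie
i=3: L=alpha R=alpha -> agree -> alpha
i=4: L=delta R=delta -> agree -> delta
Conflict count: 1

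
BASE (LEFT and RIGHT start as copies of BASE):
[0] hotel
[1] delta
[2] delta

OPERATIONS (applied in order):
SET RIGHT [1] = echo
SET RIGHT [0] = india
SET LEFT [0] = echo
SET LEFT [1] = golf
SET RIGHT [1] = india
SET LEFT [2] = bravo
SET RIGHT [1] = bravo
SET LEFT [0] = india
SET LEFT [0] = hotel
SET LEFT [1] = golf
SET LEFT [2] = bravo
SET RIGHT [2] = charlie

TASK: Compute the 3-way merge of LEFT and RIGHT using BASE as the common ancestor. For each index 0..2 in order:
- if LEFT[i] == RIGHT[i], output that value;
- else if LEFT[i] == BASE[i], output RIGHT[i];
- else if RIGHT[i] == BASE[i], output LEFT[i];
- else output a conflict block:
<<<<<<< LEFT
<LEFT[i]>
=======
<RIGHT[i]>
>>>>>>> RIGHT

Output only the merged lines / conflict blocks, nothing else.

Final LEFT:  [hotel, golf, bravo]
Final RIGHT: [india, bravo, charlie]
i=0: L=hotel=BASE, R=india -> take RIGHT -> india
i=1: BASE=delta L=golf R=bravo all differ -> CONFLICT
i=2: BASE=delta L=bravo R=charlie all differ -> CONFLICT

Answer: india
<<<<<<< LEFT
golf
=======
bravo
>>>>>>> RIGHT
<<<<<<< LEFT
bravo
=======
charlie
>>>>>>> RIGHT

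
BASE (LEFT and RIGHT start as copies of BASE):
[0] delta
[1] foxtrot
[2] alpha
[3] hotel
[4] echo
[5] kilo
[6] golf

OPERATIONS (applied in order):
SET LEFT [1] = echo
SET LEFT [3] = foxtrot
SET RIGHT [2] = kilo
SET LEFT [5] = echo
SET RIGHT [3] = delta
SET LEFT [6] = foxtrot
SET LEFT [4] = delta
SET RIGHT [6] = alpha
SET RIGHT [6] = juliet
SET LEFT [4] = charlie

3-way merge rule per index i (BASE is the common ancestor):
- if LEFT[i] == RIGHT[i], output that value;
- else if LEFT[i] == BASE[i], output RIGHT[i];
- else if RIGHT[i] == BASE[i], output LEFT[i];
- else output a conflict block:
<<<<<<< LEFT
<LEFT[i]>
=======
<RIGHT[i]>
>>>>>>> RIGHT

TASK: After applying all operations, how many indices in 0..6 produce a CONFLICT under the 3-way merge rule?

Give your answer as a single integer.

Answer: 2

Derivation:
Final LEFT:  [delta, echo, alpha, foxtrot, charlie, echo, foxtrot]
Final RIGHT: [delta, foxtrot, kilo, delta, echo, kilo, juliet]
i=0: L=delta R=delta -> agree -> delta
i=1: L=echo, R=foxtrot=BASE -> take LEFT -> echo
i=2: L=alpha=BASE, R=kilo -> take RIGHT -> kilo
i=3: BASE=hotel L=foxtrot R=delta all differ -> CONFLICT
i=4: L=charlie, R=echo=BASE -> take LEFT -> charlie
i=5: L=echo, R=kilo=BASE -> take LEFT -> echo
i=6: BASE=golf L=foxtrot R=juliet all differ -> CONFLICT
Conflict count: 2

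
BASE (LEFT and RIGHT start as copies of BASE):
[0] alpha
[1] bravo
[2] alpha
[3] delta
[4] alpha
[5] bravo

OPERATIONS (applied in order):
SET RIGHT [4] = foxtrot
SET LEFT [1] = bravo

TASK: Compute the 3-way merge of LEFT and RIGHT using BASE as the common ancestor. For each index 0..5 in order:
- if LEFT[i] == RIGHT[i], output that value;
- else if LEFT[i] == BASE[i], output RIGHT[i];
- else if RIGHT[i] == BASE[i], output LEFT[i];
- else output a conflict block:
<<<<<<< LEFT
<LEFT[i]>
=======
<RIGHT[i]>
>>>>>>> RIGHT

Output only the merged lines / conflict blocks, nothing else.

Answer: alpha
bravo
alpha
delta
foxtrot
bravo

Derivation:
Final LEFT:  [alpha, bravo, alpha, delta, alpha, bravo]
Final RIGHT: [alpha, bravo, alpha, delta, foxtrot, bravo]
i=0: L=alpha R=alpha -> agree -> alpha
i=1: L=bravo R=bravo -> agree -> bravo
i=2: L=alpha R=alpha -> agree -> alpha
i=3: L=delta R=delta -> agree -> delta
i=4: L=alpha=BASE, R=foxtrot -> take RIGHT -> foxtrot
i=5: L=bravo R=bravo -> agree -> bravo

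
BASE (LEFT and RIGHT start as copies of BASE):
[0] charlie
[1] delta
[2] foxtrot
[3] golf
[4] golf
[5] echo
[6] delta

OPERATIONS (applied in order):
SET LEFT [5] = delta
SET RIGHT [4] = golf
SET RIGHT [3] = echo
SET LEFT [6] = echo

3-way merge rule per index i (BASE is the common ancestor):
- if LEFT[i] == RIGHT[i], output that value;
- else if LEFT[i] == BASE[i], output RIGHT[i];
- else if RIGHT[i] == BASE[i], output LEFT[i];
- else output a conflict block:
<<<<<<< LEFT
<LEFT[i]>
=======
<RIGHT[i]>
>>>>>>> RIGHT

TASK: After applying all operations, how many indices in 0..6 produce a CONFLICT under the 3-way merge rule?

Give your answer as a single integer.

Answer: 0

Derivation:
Final LEFT:  [charlie, delta, foxtrot, golf, golf, delta, echo]
Final RIGHT: [charlie, delta, foxtrot, echo, golf, echo, delta]
i=0: L=charlie R=charlie -> agree -> charlie
i=1: L=delta R=delta -> agree -> delta
i=2: L=foxtrot R=foxtrot -> agree -> foxtrot
i=3: L=golf=BASE, R=echo -> take RIGHT -> echo
i=4: L=golf R=golf -> agree -> golf
i=5: L=delta, R=echo=BASE -> take LEFT -> delta
i=6: L=echo, R=delta=BASE -> take LEFT -> echo
Conflict count: 0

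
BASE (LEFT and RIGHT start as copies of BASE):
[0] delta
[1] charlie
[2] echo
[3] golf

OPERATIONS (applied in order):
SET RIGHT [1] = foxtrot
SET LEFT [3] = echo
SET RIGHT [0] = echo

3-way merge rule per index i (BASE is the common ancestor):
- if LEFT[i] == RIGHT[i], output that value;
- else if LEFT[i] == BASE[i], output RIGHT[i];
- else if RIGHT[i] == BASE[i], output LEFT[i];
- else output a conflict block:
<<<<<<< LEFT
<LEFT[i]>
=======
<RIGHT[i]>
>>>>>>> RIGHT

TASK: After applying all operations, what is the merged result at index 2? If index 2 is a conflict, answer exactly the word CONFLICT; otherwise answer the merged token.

Answer: echo

Derivation:
Final LEFT:  [delta, charlie, echo, echo]
Final RIGHT: [echo, foxtrot, echo, golf]
i=0: L=delta=BASE, R=echo -> take RIGHT -> echo
i=1: L=charlie=BASE, R=foxtrot -> take RIGHT -> foxtrot
i=2: L=echo R=echo -> agree -> echo
i=3: L=echo, R=golf=BASE -> take LEFT -> echo
Index 2 -> echo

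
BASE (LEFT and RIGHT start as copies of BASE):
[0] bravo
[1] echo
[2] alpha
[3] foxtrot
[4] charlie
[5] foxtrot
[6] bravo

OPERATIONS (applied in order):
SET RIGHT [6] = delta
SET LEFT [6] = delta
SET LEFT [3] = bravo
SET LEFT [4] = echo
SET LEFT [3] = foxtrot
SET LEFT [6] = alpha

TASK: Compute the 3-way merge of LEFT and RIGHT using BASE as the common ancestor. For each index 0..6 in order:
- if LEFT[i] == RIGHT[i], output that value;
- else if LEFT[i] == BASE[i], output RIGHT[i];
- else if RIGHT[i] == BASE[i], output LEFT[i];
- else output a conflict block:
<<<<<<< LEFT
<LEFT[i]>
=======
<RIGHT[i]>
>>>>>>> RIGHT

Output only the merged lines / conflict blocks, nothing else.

Final LEFT:  [bravo, echo, alpha, foxtrot, echo, foxtrot, alpha]
Final RIGHT: [bravo, echo, alpha, foxtrot, charlie, foxtrot, delta]
i=0: L=bravo R=bravo -> agree -> bravo
i=1: L=echo R=echo -> agree -> echo
i=2: L=alpha R=alpha -> agree -> alpha
i=3: L=foxtrot R=foxtrot -> agree -> foxtrot
i=4: L=echo, R=charlie=BASE -> take LEFT -> echo
i=5: L=foxtrot R=foxtrot -> agree -> foxtrot
i=6: BASE=bravo L=alpha R=delta all differ -> CONFLICT

Answer: bravo
echo
alpha
foxtrot
echo
foxtrot
<<<<<<< LEFT
alpha
=======
delta
>>>>>>> RIGHT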